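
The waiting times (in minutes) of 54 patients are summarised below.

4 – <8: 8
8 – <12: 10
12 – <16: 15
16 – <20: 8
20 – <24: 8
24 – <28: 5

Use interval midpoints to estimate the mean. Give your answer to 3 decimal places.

Midpoints: 6, 10, 14, 18, 22, 26
Σfm = 8×6 + 10×10 + 15×14 + 8×18 + 8×22 + 5×26 = 808
n = Σf = 54
Mean = 808 / 54 = 14.9630

14.963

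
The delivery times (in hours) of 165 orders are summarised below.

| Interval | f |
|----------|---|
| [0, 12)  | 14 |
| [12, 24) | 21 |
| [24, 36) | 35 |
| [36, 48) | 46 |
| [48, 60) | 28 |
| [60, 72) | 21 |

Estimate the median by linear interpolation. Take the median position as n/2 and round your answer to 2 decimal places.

39.26

Cumulative frequencies: 14, 35, 70, 116, 144, 165
n = 165; position = n/2 = 82.5.
This falls in the class [36, 48): L = 36, F = 70, f = 46, h = 12.
Median ≈ 36 + ((82.5 − 70) / 46) × 12 = 39.2609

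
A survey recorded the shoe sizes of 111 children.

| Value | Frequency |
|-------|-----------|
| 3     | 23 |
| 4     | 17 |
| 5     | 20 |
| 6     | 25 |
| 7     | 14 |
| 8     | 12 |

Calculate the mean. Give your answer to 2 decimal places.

5.23

Values: 3, 4, 5, 6, 7, 8
Σfx = 23×3 + 17×4 + 20×5 + 25×6 + 14×7 + 12×8 = 581
n = Σf = 111
Mean = 581 / 111 = 5.2342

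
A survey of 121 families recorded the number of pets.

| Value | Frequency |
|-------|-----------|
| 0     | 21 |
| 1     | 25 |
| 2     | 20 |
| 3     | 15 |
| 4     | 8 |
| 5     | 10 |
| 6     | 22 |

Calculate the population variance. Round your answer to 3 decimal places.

Values: 0, 1, 2, 3, 4, 5, 6
n = 121, Σfx = 324, mean = 2.6777
Σfx² = 1410
Σf(x − x̄)² = Σfx² − (Σfx)²/n = 1410 − 324²/121 = 542.4298
Population variance = 542.4298 / 121 = 4.4829

4.483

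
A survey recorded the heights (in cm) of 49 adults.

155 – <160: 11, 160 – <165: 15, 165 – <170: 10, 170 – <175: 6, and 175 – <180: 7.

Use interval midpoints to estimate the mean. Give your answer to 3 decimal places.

Midpoints: 157.5, 162.5, 167.5, 172.5, 177.5
Σfm = 11×157.5 + 15×162.5 + 10×167.5 + 6×172.5 + 7×177.5 = 8122.5
n = Σf = 49
Mean = 8122.5 / 49 = 165.7653

165.765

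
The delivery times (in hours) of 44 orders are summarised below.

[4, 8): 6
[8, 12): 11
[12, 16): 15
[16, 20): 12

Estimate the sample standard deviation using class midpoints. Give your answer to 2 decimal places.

Midpoints: 6, 10, 14, 18
n = 44, Σfm = 572, mean = 13.0000
Σfm² = 8144
Σf(m − x̄)² = Σfm² − (Σfm)²/n = 8144 − 572²/44 = 708.0000
Sample variance = 708.0000 / 43 = 16.4651
Standard deviation = √16.4651 = 4.0577

4.06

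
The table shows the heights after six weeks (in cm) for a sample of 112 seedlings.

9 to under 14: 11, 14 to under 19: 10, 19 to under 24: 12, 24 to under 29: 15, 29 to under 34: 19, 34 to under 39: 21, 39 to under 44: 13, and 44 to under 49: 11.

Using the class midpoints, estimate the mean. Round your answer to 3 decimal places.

30.027

Midpoints: 11.5, 16.5, 21.5, 26.5, 31.5, 36.5, 41.5, 46.5
Σfm = 11×11.5 + 10×16.5 + 12×21.5 + 15×26.5 + 19×31.5 + 21×36.5 + 13×41.5 + 11×46.5 = 3363
n = Σf = 112
Mean = 3363 / 112 = 30.0268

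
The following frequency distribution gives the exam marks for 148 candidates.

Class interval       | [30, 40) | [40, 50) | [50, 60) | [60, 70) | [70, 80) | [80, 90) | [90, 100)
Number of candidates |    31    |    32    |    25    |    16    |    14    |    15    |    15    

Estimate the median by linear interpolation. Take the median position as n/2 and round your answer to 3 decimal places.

Cumulative frequencies: 31, 63, 88, 104, 118, 133, 148
n = 148; position = n/2 = 74.
This falls in the class [50, 60): L = 50, F = 63, f = 25, h = 10.
Median ≈ 50 + ((74 − 63) / 25) × 10 = 54.4000

54.400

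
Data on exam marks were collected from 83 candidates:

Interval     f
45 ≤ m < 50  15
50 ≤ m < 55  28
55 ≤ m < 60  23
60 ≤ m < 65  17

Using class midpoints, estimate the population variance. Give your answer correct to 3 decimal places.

25.526

Midpoints: 47.5, 52.5, 57.5, 62.5
n = 83, Σfm = 4567.5, mean = 55.0301
Σfm² = 253468.75
Σf(m − x̄)² = Σfm² − (Σfm)²/n = 253468.75 − 4567.5²/83 = 2118.6747
Population variance = 2118.6747 / 83 = 25.5262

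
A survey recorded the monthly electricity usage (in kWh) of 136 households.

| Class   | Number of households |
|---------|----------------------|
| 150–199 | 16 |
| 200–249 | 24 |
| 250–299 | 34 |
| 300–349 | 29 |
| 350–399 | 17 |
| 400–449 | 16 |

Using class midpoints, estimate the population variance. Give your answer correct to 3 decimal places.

Midpoints: 174.5, 224.5, 274.5, 324.5, 374.5, 424.5
n = 136, Σfm = 40082, mean = 294.7206
Σfm² = 12579884
Σf(m − x̄)² = Σfm² − (Σfm)²/n = 12579884 − 40082²/136 = 766893.3824
Population variance = 766893.3824 / 136 = 5638.9219

5638.922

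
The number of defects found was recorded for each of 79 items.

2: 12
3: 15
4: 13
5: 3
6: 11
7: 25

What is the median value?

4

Cumulative frequencies: 12, 27, 40, 43, 54, 79
n = 79, so the median is the value in position (n+1)/2 = 40.
Position 40 falls at value 4.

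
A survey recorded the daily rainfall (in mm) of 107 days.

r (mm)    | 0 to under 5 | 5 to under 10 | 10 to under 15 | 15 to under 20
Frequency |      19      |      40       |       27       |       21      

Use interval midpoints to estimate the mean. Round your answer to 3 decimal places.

Midpoints: 2.5, 7.5, 12.5, 17.5
Σfm = 19×2.5 + 40×7.5 + 27×12.5 + 21×17.5 = 1052.5
n = Σf = 107
Mean = 1052.5 / 107 = 9.8364

9.836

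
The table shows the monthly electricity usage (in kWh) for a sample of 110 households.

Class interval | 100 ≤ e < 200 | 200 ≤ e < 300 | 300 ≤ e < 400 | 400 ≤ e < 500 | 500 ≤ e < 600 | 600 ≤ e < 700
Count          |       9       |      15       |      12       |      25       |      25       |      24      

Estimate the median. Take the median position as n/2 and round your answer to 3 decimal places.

476.000

Cumulative frequencies: 9, 24, 36, 61, 86, 110
n = 110; position = n/2 = 55.
This falls in the class 400 ≤ e < 500: L = 400, F = 36, f = 25, h = 100.
Median ≈ 400 + ((55 − 36) / 25) × 100 = 476.0000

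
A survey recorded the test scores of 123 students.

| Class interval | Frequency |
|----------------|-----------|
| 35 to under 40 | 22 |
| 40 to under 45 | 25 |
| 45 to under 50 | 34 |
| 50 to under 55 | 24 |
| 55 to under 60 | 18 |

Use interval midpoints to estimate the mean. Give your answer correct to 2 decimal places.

47.13

Midpoints: 37.5, 42.5, 47.5, 52.5, 57.5
Σfm = 22×37.5 + 25×42.5 + 34×47.5 + 24×52.5 + 18×57.5 = 5797.5
n = Σf = 123
Mean = 5797.5 / 123 = 47.1341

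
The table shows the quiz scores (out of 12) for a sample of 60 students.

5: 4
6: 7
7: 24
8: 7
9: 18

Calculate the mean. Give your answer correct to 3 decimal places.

Values: 5, 6, 7, 8, 9
Σfx = 4×5 + 7×6 + 24×7 + 7×8 + 18×9 = 448
n = Σf = 60
Mean = 448 / 60 = 7.4667

7.467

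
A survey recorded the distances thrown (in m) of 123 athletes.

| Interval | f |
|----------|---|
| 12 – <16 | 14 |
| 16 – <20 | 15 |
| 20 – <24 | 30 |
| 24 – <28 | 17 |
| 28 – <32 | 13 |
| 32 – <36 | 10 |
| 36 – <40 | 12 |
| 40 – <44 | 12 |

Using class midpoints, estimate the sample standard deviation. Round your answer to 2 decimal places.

Midpoints: 14, 18, 22, 26, 30, 34, 38, 42
n = 123, Σfm = 3258, mean = 26.4878
Σfm² = 95372
Σf(m − x̄)² = Σfm² − (Σfm)²/n = 95372 − 3258²/123 = 9074.7317
Sample variance = 9074.7317 / 122 = 74.3830
Standard deviation = √74.3830 = 8.6246

8.62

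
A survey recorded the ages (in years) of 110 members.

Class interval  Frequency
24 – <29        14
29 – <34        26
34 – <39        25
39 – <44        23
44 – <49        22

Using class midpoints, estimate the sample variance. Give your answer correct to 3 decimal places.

43.914

Midpoints: 26.5, 31.5, 36.5, 41.5, 46.5
n = 110, Σfm = 4080, mean = 37.0909
Σfm² = 156117.5
Σf(m − x̄)² = Σfm² − (Σfm)²/n = 156117.5 − 4080²/110 = 4786.5909
Sample variance = 4786.5909 / 109 = 43.9137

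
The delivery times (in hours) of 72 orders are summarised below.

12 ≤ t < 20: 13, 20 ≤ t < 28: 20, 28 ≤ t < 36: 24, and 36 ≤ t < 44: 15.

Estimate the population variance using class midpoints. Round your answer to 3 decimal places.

Midpoints: 16, 24, 32, 40
n = 72, Σfm = 2056, mean = 28.5556
Σfm² = 63424
Σf(m − x̄)² = Σfm² − (Σfm)²/n = 63424 − 2056²/72 = 4713.7778
Population variance = 4713.7778 / 72 = 65.4691

65.469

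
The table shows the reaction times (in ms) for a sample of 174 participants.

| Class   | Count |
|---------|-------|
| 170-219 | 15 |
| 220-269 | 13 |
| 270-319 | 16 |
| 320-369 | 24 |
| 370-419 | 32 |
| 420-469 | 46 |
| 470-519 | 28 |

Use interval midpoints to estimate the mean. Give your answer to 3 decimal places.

Midpoints: 194.5, 244.5, 294.5, 344.5, 394.5, 444.5, 494.5
Σfm = 15×194.5 + 13×244.5 + 16×294.5 + 24×344.5 + 32×394.5 + 46×444.5 + 28×494.5 = 65993
n = Σf = 174
Mean = 65993 / 174 = 379.2701

379.270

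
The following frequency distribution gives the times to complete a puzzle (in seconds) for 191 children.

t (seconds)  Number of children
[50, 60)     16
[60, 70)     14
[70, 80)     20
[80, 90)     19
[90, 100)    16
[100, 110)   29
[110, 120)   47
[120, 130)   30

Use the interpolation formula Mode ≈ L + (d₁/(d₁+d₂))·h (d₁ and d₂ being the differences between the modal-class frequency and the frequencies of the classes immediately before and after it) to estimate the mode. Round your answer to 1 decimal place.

Modal class: [110, 120) (highest frequency 47).
d₁ = 47 − 29 = 18, d₂ = 47 − 30 = 17
Mode ≈ 110 + (18/(18+17)) × 10 = 110 + 5.1429 = 115.1429

115.1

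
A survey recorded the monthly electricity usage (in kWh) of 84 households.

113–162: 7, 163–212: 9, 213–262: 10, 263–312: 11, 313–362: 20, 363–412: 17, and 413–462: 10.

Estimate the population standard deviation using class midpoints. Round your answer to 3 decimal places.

90.042

Midpoints: 137.5, 187.5, 237.5, 287.5, 337.5, 387.5, 437.5
n = 84, Σfm = 25900, mean = 308.3333
Σfm² = 8666875
Σf(m − x̄)² = Σfm² − (Σfm)²/n = 8666875 − 25900²/84 = 681041.6667
Population variance = 681041.6667 / 84 = 8107.6389
Standard deviation = √8107.6389 = 90.0424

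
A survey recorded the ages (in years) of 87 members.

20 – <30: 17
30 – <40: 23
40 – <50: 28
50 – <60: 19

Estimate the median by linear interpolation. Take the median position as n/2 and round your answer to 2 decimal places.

41.25

Cumulative frequencies: 17, 40, 68, 87
n = 87; position = n/2 = 43.5.
This falls in the class 40 – <50: L = 40, F = 40, f = 28, h = 10.
Median ≈ 40 + ((43.5 − 40) / 28) × 10 = 41.2500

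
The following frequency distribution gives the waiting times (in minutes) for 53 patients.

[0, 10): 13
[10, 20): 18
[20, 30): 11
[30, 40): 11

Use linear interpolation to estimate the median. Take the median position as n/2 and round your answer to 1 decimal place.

17.5

Cumulative frequencies: 13, 31, 42, 53
n = 53; position = n/2 = 26.5.
This falls in the class [10, 20): L = 10, F = 13, f = 18, h = 10.
Median ≈ 10 + ((26.5 − 13) / 18) × 10 = 17.5000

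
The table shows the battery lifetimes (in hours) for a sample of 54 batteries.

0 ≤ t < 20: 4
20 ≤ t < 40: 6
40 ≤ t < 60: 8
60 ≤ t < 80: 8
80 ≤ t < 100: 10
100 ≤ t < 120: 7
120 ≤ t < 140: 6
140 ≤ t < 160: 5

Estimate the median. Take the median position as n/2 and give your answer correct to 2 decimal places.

Cumulative frequencies: 4, 10, 18, 26, 36, 43, 49, 54
n = 54; position = n/2 = 27.
This falls in the class 80 ≤ t < 100: L = 80, F = 26, f = 10, h = 20.
Median ≈ 80 + ((27 − 26) / 10) × 20 = 82.0000

82.00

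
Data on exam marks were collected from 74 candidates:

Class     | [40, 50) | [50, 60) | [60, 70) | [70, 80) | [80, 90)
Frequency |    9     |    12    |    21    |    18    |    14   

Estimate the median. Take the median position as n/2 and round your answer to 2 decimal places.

Cumulative frequencies: 9, 21, 42, 60, 74
n = 74; position = n/2 = 37.
This falls in the class [60, 70): L = 60, F = 21, f = 21, h = 10.
Median ≈ 60 + ((37 − 21) / 21) × 10 = 67.6190

67.62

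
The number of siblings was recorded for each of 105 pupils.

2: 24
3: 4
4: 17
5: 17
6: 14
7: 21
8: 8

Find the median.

Cumulative frequencies: 24, 28, 45, 62, 76, 97, 105
n = 105, so the median is the value in position (n+1)/2 = 53.
Position 53 falls at value 5.

5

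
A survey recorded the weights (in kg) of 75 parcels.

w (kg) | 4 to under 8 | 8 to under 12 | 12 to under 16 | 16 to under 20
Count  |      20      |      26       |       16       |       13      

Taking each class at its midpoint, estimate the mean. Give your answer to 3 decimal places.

11.173

Midpoints: 6, 10, 14, 18
Σfm = 20×6 + 26×10 + 16×14 + 13×18 = 838
n = Σf = 75
Mean = 838 / 75 = 11.1733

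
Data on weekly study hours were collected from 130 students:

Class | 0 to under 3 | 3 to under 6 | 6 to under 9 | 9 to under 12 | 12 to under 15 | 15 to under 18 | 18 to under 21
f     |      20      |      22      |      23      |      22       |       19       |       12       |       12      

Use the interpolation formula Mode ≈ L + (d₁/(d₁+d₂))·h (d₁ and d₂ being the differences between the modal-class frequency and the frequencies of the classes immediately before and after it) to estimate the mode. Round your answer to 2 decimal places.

7.50

Modal class: 6 to under 9 (highest frequency 23).
d₁ = 23 − 22 = 1, d₂ = 23 − 22 = 1
Mode ≈ 6 + (1/(1+1)) × 3 = 6 + 1.5000 = 7.5000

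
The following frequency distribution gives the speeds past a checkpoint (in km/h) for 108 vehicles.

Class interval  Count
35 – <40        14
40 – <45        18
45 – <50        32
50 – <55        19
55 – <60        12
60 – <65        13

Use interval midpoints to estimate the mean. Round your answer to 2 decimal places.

49.17

Midpoints: 37.5, 42.5, 47.5, 52.5, 57.5, 62.5
Σfm = 14×37.5 + 18×42.5 + 32×47.5 + 19×52.5 + 12×57.5 + 13×62.5 = 5310
n = Σf = 108
Mean = 5310 / 108 = 49.1667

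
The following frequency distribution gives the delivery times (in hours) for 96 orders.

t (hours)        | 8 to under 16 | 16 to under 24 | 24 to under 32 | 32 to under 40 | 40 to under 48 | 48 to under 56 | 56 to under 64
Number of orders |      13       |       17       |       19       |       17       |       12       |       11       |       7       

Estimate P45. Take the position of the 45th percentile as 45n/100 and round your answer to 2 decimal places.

Cumulative frequencies: 13, 30, 49, 66, 78, 89, 96
n = 96; position = 45n/100 = 43.2.
This falls in the class 24 to under 32: L = 24, F = 30, f = 19, h = 8.
45th percentile ≈ 24 + ((43.2 − 30) / 19) × 8 = 29.5579

29.56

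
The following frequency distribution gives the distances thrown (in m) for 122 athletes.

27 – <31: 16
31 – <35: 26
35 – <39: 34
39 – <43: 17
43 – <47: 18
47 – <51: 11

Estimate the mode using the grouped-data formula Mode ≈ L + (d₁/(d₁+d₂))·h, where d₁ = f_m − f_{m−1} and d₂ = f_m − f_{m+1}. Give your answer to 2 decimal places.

Modal class: 35 – <39 (highest frequency 34).
d₁ = 34 − 26 = 8, d₂ = 34 − 17 = 17
Mode ≈ 35 + (8/(8+17)) × 4 = 35 + 1.2800 = 36.2800

36.28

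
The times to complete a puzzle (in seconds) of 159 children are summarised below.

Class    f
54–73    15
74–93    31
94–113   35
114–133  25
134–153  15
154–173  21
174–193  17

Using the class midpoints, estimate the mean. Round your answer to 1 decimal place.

119.2

Midpoints: 63.5, 83.5, 103.5, 123.5, 143.5, 163.5, 183.5
Σfm = 15×63.5 + 31×83.5 + 35×103.5 + 25×123.5 + 15×143.5 + 21×163.5 + 17×183.5 = 18956.5
n = Σf = 159
Mean = 18956.5 / 159 = 119.2233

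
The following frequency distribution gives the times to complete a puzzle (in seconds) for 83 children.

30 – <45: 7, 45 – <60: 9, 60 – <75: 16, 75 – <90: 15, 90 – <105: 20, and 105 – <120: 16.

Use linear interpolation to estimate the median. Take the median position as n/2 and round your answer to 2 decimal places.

Cumulative frequencies: 7, 16, 32, 47, 67, 83
n = 83; position = n/2 = 41.5.
This falls in the class 75 – <90: L = 75, F = 32, f = 15, h = 15.
Median ≈ 75 + ((41.5 − 32) / 15) × 15 = 84.5000

84.50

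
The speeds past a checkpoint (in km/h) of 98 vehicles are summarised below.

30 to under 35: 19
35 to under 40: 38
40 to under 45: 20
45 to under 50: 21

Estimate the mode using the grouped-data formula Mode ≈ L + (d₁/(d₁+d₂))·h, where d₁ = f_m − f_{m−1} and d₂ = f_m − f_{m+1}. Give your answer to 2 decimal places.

Modal class: 35 to under 40 (highest frequency 38).
d₁ = 38 − 19 = 19, d₂ = 38 − 20 = 18
Mode ≈ 35 + (19/(19+18)) × 5 = 35 + 2.5676 = 37.5676

37.57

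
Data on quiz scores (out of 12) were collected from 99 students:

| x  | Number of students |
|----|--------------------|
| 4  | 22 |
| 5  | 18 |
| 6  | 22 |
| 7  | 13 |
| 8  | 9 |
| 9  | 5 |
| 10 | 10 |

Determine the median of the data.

Cumulative frequencies: 22, 40, 62, 75, 84, 89, 99
n = 99, so the median is the value in position (n+1)/2 = 50.
Position 50 falls at value 6.

6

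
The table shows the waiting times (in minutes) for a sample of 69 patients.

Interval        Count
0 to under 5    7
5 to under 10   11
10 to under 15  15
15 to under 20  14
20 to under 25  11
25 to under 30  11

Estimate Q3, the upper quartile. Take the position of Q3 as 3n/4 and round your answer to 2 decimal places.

22.16

Cumulative frequencies: 7, 18, 33, 47, 58, 69
n = 69; position = 3n/4 = 51.75.
This falls in the class 20 to under 25: L = 20, F = 47, f = 11, h = 5.
Upper quartile ≈ 20 + ((51.75 − 47) / 11) × 5 = 22.1591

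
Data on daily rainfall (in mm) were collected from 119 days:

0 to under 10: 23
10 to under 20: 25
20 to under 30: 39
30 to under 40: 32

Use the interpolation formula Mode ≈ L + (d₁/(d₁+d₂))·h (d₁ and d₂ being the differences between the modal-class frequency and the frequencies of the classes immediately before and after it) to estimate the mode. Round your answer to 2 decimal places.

26.67

Modal class: 20 to under 30 (highest frequency 39).
d₁ = 39 − 25 = 14, d₂ = 39 − 32 = 7
Mode ≈ 20 + (14/(14+7)) × 10 = 20 + 6.6667 = 26.6667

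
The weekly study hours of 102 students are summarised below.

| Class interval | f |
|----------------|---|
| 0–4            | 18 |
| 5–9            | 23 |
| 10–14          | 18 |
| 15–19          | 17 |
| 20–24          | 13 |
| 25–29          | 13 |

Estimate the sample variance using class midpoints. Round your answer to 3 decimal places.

68.271

Midpoints: 2, 7, 12, 17, 22, 27
n = 102, Σfm = 1339, mean = 13.1275
Σfm² = 24473
Σf(m − x̄)² = Σfm² − (Σfm)²/n = 24473 − 1339²/102 = 6895.3431
Sample variance = 6895.3431 / 101 = 68.2707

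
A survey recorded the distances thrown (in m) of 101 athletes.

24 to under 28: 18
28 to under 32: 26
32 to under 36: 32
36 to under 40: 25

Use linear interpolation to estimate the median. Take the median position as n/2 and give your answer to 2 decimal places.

32.81

Cumulative frequencies: 18, 44, 76, 101
n = 101; position = n/2 = 50.5.
This falls in the class 32 to under 36: L = 32, F = 44, f = 32, h = 4.
Median ≈ 32 + ((50.5 − 44) / 32) × 4 = 32.8125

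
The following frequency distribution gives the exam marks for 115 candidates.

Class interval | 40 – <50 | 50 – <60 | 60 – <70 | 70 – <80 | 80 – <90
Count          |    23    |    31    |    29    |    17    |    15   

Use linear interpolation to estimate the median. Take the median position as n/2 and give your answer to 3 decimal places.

61.207

Cumulative frequencies: 23, 54, 83, 100, 115
n = 115; position = n/2 = 57.5.
This falls in the class 60 – <70: L = 60, F = 54, f = 29, h = 10.
Median ≈ 60 + ((57.5 − 54) / 29) × 10 = 61.2069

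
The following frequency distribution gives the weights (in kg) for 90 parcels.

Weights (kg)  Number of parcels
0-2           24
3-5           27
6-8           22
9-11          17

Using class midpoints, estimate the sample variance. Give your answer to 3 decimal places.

10.378

Midpoints: 1, 4, 7, 10
n = 90, Σfm = 456, mean = 5.0667
Σfm² = 3234
Σf(m − x̄)² = Σfm² − (Σfm)²/n = 3234 − 456²/90 = 923.6000
Sample variance = 923.6000 / 89 = 10.3775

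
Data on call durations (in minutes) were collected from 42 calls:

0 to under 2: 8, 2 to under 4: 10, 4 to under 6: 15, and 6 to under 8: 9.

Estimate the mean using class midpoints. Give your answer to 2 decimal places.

4.19

Midpoints: 1, 3, 5, 7
Σfm = 8×1 + 10×3 + 15×5 + 9×7 = 176
n = Σf = 42
Mean = 176 / 42 = 4.1905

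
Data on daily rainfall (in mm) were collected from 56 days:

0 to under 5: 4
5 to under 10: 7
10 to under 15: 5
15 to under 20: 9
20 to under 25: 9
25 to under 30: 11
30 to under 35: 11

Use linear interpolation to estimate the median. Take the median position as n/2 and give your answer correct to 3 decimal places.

Cumulative frequencies: 4, 11, 16, 25, 34, 45, 56
n = 56; position = n/2 = 28.
This falls in the class 20 to under 25: L = 20, F = 25, f = 9, h = 5.
Median ≈ 20 + ((28 − 25) / 9) × 5 = 21.6667

21.667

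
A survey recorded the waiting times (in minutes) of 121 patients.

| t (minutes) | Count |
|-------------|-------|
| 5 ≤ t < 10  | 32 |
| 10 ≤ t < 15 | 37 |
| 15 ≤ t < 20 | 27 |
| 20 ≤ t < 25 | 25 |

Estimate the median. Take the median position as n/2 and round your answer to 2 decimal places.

Cumulative frequencies: 32, 69, 96, 121
n = 121; position = n/2 = 60.5.
This falls in the class 10 ≤ t < 15: L = 10, F = 32, f = 37, h = 5.
Median ≈ 10 + ((60.5 − 32) / 37) × 5 = 13.8514

13.85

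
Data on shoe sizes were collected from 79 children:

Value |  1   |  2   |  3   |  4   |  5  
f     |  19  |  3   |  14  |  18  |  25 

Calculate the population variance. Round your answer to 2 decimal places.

2.38

Values: 1, 2, 3, 4, 5
n = 79, Σfx = 264, mean = 3.3418
Σfx² = 1070
Σf(x − x̄)² = Σfx² − (Σfx)²/n = 1070 − 264²/79 = 187.7722
Population variance = 187.7722 / 79 = 2.3769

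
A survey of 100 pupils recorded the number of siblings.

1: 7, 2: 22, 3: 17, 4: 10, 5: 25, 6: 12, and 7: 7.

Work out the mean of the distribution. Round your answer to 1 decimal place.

3.9

Values: 1, 2, 3, 4, 5, 6, 7
Σfx = 7×1 + 22×2 + 17×3 + 10×4 + 25×5 + 12×6 + 7×7 = 388
n = Σf = 100
Mean = 388 / 100 = 3.8800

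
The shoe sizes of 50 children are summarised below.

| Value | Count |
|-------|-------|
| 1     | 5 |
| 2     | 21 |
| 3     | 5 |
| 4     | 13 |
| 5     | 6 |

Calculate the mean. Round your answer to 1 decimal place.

Values: 1, 2, 3, 4, 5
Σfx = 5×1 + 21×2 + 5×3 + 13×4 + 6×5 = 144
n = Σf = 50
Mean = 144 / 50 = 2.8800

2.9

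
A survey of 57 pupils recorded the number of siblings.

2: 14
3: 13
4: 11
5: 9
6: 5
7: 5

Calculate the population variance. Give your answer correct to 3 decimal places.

Values: 2, 3, 4, 5, 6, 7
n = 57, Σfx = 221, mean = 3.8772
Σfx² = 999
Σf(x − x̄)² = Σfx² − (Σfx)²/n = 999 − 221²/57 = 142.1404
Population variance = 142.1404 / 57 = 2.4937

2.494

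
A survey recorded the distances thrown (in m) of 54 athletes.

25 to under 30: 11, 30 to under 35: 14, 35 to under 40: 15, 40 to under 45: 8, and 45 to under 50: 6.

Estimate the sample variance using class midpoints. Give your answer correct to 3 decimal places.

Midpoints: 27.5, 32.5, 37.5, 42.5, 47.5
n = 54, Σfm = 1945, mean = 36.0185
Σfm² = 72187.5
Σf(m − x̄)² = Σfm² − (Σfm)²/n = 72187.5 − 1945²/54 = 2131.4815
Sample variance = 2131.4815 / 53 = 40.2166

40.217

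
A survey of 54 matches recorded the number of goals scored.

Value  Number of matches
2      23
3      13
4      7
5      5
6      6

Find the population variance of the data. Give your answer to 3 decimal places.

1.877

Values: 2, 3, 4, 5, 6
n = 54, Σfx = 174, mean = 3.2222
Σfx² = 662
Σf(x − x̄)² = Σfx² − (Σfx)²/n = 662 − 174²/54 = 101.3333
Population variance = 101.3333 / 54 = 1.8765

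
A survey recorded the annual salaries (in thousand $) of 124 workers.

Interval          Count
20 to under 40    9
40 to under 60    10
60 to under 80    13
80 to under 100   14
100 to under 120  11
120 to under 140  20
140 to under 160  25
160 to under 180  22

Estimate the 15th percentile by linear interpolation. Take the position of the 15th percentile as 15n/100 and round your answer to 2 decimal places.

59.20

Cumulative frequencies: 9, 19, 32, 46, 57, 77, 102, 124
n = 124; position = 15n/100 = 18.6.
This falls in the class 40 to under 60: L = 40, F = 9, f = 10, h = 20.
15th percentile ≈ 40 + ((18.6 − 9) / 10) × 20 = 59.2000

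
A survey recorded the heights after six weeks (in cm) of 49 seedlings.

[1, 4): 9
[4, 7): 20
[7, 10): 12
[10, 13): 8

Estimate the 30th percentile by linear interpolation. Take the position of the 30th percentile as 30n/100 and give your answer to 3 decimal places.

Cumulative frequencies: 9, 29, 41, 49
n = 49; position = 30n/100 = 14.7.
This falls in the class [4, 7): L = 4, F = 9, f = 20, h = 3.
30th percentile ≈ 4 + ((14.7 − 9) / 20) × 3 = 4.8550

4.855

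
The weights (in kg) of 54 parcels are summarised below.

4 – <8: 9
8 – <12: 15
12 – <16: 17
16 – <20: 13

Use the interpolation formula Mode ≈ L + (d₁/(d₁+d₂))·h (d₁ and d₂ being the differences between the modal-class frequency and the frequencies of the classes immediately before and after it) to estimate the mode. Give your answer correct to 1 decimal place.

Modal class: 12 – <16 (highest frequency 17).
d₁ = 17 − 15 = 2, d₂ = 17 − 13 = 4
Mode ≈ 12 + (2/(2+4)) × 4 = 12 + 1.3333 = 13.3333

13.3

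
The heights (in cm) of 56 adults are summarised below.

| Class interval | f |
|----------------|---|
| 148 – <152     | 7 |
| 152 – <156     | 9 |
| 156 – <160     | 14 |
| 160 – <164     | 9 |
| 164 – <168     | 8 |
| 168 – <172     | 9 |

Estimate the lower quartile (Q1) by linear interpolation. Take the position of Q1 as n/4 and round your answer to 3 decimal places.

155.111

Cumulative frequencies: 7, 16, 30, 39, 47, 56
n = 56; position = n/4 = 14.
This falls in the class 152 – <156: L = 152, F = 7, f = 9, h = 4.
Lower quartile ≈ 152 + ((14 − 7) / 9) × 4 = 155.1111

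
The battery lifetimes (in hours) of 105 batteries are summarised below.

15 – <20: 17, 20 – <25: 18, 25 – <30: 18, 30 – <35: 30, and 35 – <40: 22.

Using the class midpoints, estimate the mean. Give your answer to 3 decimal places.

Midpoints: 17.5, 22.5, 27.5, 32.5, 37.5
Σfm = 17×17.5 + 18×22.5 + 18×27.5 + 30×32.5 + 22×37.5 = 2997.5
n = Σf = 105
Mean = 2997.5 / 105 = 28.5476

28.548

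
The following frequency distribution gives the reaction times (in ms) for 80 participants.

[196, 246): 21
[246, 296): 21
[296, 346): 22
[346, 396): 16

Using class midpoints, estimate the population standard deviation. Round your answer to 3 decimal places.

Midpoints: 221, 271, 321, 371
n = 80, Σfm = 23330, mean = 291.6250
Σfm² = 7037080
Σf(m − x̄)² = Σfm² − (Σfm)²/n = 7037080 − 23330²/80 = 233468.7500
Population variance = 233468.7500 / 80 = 2918.3594
Standard deviation = √2918.3594 = 54.0218

54.022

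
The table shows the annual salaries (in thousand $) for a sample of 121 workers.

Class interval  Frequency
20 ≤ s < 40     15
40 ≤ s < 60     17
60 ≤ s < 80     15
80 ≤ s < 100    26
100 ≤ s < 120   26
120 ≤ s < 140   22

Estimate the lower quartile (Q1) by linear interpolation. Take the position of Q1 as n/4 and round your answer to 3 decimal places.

Cumulative frequencies: 15, 32, 47, 73, 99, 121
n = 121; position = n/4 = 30.25.
This falls in the class 40 ≤ s < 60: L = 40, F = 15, f = 17, h = 20.
Lower quartile ≈ 40 + ((30.25 − 15) / 17) × 20 = 57.9412

57.941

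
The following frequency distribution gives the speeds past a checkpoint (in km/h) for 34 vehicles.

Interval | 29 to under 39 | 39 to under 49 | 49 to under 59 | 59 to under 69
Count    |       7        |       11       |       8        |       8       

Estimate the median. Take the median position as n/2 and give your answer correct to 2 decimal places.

48.09

Cumulative frequencies: 7, 18, 26, 34
n = 34; position = n/2 = 17.
This falls in the class 39 to under 49: L = 39, F = 7, f = 11, h = 10.
Median ≈ 39 + ((17 − 7) / 11) × 10 = 48.0909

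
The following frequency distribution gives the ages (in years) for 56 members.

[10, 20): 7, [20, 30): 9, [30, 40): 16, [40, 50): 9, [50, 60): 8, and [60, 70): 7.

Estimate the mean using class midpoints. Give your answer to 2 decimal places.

39.11

Midpoints: 15, 25, 35, 45, 55, 65
Σfm = 7×15 + 9×25 + 16×35 + 9×45 + 8×55 + 7×65 = 2190
n = Σf = 56
Mean = 2190 / 56 = 39.1071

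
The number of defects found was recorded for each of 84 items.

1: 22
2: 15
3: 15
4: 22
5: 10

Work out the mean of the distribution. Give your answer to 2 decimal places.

2.80

Values: 1, 2, 3, 4, 5
Σfx = 22×1 + 15×2 + 15×3 + 22×4 + 10×5 = 235
n = Σf = 84
Mean = 235 / 84 = 2.7976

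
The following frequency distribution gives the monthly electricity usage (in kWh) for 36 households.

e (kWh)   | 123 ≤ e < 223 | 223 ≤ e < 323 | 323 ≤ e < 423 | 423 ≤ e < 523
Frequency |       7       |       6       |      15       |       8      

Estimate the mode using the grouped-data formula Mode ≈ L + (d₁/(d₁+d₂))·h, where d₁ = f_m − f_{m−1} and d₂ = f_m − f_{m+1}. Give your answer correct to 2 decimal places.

Modal class: 323 ≤ e < 423 (highest frequency 15).
d₁ = 15 − 6 = 9, d₂ = 15 − 8 = 7
Mode ≈ 323 + (9/(9+7)) × 100 = 323 + 56.2500 = 379.2500

379.25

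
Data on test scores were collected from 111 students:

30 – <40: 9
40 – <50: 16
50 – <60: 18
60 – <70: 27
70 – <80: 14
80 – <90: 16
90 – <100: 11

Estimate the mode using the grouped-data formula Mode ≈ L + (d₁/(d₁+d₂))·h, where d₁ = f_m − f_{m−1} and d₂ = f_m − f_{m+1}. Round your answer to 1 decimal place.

Modal class: 60 – <70 (highest frequency 27).
d₁ = 27 − 18 = 9, d₂ = 27 − 14 = 13
Mode ≈ 60 + (9/(9+13)) × 10 = 60 + 4.0909 = 64.0909

64.1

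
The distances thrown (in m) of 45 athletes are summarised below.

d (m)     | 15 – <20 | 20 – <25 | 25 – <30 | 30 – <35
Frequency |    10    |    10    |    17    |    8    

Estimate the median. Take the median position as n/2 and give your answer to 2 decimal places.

Cumulative frequencies: 10, 20, 37, 45
n = 45; position = n/2 = 22.5.
This falls in the class 25 – <30: L = 25, F = 20, f = 17, h = 5.
Median ≈ 25 + ((22.5 − 20) / 17) × 5 = 25.7353

25.74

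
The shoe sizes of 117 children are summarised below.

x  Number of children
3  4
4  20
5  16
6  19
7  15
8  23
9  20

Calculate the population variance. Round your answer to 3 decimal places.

Values: 3, 4, 5, 6, 7, 8, 9
n = 117, Σfx = 755, mean = 6.4530
Σfx² = 5267
Σf(x − x̄)² = Σfx² − (Σfx)²/n = 5267 − 755²/117 = 394.9915
Population variance = 394.9915 / 117 = 3.3760

3.376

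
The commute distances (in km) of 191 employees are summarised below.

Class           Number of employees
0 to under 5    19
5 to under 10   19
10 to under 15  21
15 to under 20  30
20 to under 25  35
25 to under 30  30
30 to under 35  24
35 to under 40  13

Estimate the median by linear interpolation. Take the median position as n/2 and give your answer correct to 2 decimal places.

20.93

Cumulative frequencies: 19, 38, 59, 89, 124, 154, 178, 191
n = 191; position = n/2 = 95.5.
This falls in the class 20 to under 25: L = 20, F = 89, f = 35, h = 5.
Median ≈ 20 + ((95.5 − 89) / 35) × 5 = 20.9286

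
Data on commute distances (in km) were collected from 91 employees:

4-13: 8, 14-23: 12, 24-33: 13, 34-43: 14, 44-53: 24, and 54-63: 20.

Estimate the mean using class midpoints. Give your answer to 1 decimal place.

38.8

Midpoints: 8.5, 18.5, 28.5, 38.5, 48.5, 58.5
Σfm = 8×8.5 + 12×18.5 + 13×28.5 + 14×38.5 + 24×48.5 + 20×58.5 = 3533.5
n = Σf = 91
Mean = 3533.5 / 91 = 38.8297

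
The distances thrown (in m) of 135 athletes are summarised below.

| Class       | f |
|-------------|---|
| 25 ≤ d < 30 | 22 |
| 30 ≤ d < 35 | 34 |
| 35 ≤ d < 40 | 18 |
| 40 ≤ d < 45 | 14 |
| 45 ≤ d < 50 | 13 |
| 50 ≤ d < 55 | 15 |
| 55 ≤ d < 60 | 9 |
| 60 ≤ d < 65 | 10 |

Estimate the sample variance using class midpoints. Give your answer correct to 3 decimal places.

Midpoints: 27.5, 32.5, 37.5, 42.5, 47.5, 52.5, 57.5, 62.5
n = 135, Σfm = 5527.5, mean = 40.9444
Σfm² = 242643.75
Σf(m − x̄)² = Σfm² − (Σfm)²/n = 242643.75 − 5527.5²/135 = 16323.3333
Sample variance = 16323.3333 / 134 = 121.8159

121.816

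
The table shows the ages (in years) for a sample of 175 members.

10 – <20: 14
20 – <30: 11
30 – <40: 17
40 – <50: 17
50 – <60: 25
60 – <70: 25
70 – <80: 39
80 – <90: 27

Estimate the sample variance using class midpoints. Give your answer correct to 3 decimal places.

Midpoints: 15, 25, 35, 45, 55, 65, 75, 85
n = 175, Σfm = 10065, mean = 57.5143
Σfm² = 660975
Σf(m − x̄)² = Σfm² − (Σfm)²/n = 660975 − 10065²/175 = 82093.7143
Sample variance = 82093.7143 / 174 = 471.8030

471.803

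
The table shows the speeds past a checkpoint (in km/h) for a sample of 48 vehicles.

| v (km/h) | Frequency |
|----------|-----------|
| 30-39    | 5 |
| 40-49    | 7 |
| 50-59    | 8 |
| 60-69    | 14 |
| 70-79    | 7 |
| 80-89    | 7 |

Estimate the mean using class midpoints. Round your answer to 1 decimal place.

61.2

Midpoints: 34.5, 44.5, 54.5, 64.5, 74.5, 84.5
Σfm = 5×34.5 + 7×44.5 + 8×54.5 + 14×64.5 + 7×74.5 + 7×84.5 = 2936
n = Σf = 48
Mean = 2936 / 48 = 61.1667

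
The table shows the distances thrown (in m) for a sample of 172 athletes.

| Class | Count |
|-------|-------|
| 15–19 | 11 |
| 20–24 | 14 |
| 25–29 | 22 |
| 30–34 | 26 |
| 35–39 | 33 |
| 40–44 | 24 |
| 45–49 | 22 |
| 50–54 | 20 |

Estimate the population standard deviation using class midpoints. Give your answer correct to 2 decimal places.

Midpoints: 17, 22, 27, 32, 37, 42, 47, 52
n = 172, Σfm = 6224, mean = 36.1860
Σfm² = 242808
Σf(m − x̄)² = Σfm² − (Σfm)²/n = 242808 − 6224²/172 = 17586.0465
Population variance = 17586.0465 / 172 = 102.2445
Standard deviation = √102.2445 = 10.1116

10.11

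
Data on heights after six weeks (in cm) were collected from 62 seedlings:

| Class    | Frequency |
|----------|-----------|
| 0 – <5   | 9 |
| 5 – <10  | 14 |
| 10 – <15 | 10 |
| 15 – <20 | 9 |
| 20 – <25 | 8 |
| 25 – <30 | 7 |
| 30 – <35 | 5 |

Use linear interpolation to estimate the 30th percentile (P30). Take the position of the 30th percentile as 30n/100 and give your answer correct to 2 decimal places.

8.43

Cumulative frequencies: 9, 23, 33, 42, 50, 57, 62
n = 62; position = 30n/100 = 18.6.
This falls in the class 5 – <10: L = 5, F = 9, f = 14, h = 5.
30th percentile ≈ 5 + ((18.6 − 9) / 14) × 5 = 8.4286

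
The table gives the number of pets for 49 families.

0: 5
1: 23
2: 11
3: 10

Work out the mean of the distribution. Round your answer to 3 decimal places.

Values: 0, 1, 2, 3
Σfx = 5×0 + 23×1 + 11×2 + 10×3 = 75
n = Σf = 49
Mean = 75 / 49 = 1.5306

1.531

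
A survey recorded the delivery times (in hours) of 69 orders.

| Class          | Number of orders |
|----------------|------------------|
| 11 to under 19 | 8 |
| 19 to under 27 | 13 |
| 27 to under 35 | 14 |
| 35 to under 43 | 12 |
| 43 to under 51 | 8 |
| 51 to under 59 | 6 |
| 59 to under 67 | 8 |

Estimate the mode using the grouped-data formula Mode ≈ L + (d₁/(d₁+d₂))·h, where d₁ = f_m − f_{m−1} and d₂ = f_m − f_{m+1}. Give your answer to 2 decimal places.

Modal class: 27 to under 35 (highest frequency 14).
d₁ = 14 − 13 = 1, d₂ = 14 − 12 = 2
Mode ≈ 27 + (1/(1+2)) × 8 = 27 + 2.6667 = 29.6667

29.67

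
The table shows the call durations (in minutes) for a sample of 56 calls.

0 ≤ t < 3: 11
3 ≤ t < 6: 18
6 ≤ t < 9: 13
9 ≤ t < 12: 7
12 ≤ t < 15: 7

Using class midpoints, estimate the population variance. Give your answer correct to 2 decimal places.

Midpoints: 1.5, 4.5, 7.5, 10.5, 13.5
n = 56, Σfm = 363, mean = 6.4821
Σfm² = 3168
Σf(m − x̄)² = Σfm² − (Σfm)²/n = 3168 − 363²/56 = 814.9821
Population variance = 814.9821 / 56 = 14.5533

14.55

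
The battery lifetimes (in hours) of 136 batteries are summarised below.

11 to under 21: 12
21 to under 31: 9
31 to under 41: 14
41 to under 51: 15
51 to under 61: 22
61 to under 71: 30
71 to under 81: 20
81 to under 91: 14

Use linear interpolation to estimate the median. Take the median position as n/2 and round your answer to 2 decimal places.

Cumulative frequencies: 12, 21, 35, 50, 72, 102, 122, 136
n = 136; position = n/2 = 68.
This falls in the class 51 to under 61: L = 51, F = 50, f = 22, h = 10.
Median ≈ 51 + ((68 − 50) / 22) × 10 = 59.1818

59.18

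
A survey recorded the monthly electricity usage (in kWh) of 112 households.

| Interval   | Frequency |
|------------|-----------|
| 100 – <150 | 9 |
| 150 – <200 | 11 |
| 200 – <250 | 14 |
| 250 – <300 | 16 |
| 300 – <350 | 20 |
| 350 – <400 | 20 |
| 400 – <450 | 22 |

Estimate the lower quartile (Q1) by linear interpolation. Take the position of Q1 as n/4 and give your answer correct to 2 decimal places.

228.57

Cumulative frequencies: 9, 20, 34, 50, 70, 90, 112
n = 112; position = n/4 = 28.
This falls in the class 200 – <250: L = 200, F = 20, f = 14, h = 50.
Lower quartile ≈ 200 + ((28 − 20) / 14) × 50 = 228.5714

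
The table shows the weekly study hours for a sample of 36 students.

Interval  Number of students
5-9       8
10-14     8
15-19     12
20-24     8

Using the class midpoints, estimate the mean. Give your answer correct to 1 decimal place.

14.8

Midpoints: 7, 12, 17, 22
Σfm = 8×7 + 8×12 + 12×17 + 8×22 = 532
n = Σf = 36
Mean = 532 / 36 = 14.7778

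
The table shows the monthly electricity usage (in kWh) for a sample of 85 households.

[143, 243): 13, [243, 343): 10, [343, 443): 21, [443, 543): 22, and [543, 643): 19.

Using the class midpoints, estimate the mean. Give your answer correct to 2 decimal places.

421.24

Midpoints: 193, 293, 393, 493, 593
Σfm = 13×193 + 10×293 + 21×393 + 22×493 + 19×593 = 35805
n = Σf = 85
Mean = 35805 / 85 = 421.2353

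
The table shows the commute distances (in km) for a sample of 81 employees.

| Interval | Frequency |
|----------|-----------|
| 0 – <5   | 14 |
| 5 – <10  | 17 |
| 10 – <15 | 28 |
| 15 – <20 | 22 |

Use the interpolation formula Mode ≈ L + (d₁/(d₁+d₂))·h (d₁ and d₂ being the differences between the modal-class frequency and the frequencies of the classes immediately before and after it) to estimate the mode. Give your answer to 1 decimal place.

13.2

Modal class: 10 – <15 (highest frequency 28).
d₁ = 28 − 17 = 11, d₂ = 28 − 22 = 6
Mode ≈ 10 + (11/(11+6)) × 5 = 10 + 3.2353 = 13.2353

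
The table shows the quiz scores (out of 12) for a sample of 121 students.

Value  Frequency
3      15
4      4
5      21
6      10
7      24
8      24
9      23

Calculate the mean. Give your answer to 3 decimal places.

Values: 3, 4, 5, 6, 7, 8, 9
Σfx = 15×3 + 4×4 + 21×5 + 10×6 + 24×7 + 24×8 + 23×9 = 793
n = Σf = 121
Mean = 793 / 121 = 6.5537

6.554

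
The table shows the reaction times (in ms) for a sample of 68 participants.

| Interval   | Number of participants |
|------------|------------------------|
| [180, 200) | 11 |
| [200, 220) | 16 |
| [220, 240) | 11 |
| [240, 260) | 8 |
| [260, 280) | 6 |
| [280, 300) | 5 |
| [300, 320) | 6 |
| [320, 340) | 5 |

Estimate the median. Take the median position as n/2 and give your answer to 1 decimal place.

232.7

Cumulative frequencies: 11, 27, 38, 46, 52, 57, 63, 68
n = 68; position = n/2 = 34.
This falls in the class [220, 240): L = 220, F = 27, f = 11, h = 20.
Median ≈ 220 + ((34 − 27) / 11) × 20 = 232.7273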